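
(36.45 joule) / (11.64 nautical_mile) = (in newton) 0.001691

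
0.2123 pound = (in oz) 3.397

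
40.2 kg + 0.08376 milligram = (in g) 4.02e+04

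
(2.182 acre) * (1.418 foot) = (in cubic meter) 3816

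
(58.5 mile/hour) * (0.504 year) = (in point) 1.178e+12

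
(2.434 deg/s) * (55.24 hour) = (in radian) 8448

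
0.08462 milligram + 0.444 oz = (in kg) 0.01259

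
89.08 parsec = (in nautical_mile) 1.484e+15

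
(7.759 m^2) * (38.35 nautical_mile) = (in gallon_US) 1.456e+08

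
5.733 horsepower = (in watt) 4275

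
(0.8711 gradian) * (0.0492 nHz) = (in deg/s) 3.857e-11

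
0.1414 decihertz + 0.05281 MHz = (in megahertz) 0.05281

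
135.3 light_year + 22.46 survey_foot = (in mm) 1.28e+21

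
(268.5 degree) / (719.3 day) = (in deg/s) 4.32e-06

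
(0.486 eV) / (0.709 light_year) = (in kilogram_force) 1.184e-36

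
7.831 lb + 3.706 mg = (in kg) 3.552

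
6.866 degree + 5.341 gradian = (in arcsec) 4.202e+04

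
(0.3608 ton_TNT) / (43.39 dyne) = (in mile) 2.162e+09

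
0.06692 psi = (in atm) 0.004554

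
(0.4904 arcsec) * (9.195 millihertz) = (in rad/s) 2.186e-08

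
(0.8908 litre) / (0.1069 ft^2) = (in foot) 0.2943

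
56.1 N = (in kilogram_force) 5.721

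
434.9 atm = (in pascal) 4.407e+07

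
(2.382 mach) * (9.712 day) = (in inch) 2.679e+10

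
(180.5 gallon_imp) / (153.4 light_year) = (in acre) 1.397e-22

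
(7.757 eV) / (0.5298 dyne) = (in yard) 2.565e-13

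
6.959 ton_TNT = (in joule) 2.912e+10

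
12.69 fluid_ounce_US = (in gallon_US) 0.09914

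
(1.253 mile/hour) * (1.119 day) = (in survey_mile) 33.65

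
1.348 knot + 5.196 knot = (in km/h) 12.12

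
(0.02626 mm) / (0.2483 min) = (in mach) 5.177e-09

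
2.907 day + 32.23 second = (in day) 2.907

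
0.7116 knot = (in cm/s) 36.61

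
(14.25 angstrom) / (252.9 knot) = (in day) 1.268e-16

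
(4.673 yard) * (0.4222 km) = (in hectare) 0.1804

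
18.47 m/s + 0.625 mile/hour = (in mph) 41.94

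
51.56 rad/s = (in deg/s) 2954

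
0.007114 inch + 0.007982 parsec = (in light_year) 0.02603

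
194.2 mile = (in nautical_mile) 168.8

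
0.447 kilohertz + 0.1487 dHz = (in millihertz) 4.47e+05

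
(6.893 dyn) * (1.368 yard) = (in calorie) 2.061e-05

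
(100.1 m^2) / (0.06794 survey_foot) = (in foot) 1.586e+04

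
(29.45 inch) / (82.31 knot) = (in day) 2.045e-07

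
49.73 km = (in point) 1.41e+08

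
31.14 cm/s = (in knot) 0.6053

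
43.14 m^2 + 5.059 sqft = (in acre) 0.01078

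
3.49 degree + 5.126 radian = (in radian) 5.187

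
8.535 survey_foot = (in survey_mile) 0.001616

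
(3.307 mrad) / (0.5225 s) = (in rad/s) 0.006329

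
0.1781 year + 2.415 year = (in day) 946.5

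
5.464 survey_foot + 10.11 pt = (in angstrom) 1.669e+10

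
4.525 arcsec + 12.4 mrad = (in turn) 0.001977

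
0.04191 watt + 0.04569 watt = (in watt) 0.0876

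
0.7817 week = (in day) 5.472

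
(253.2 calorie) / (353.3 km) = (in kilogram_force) 0.0003058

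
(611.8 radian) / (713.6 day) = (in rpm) 9.476e-05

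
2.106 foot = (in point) 1820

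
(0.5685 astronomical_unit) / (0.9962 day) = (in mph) 2.21e+06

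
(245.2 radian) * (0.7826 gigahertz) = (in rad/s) 1.919e+11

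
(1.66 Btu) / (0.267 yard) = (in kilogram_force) 731.5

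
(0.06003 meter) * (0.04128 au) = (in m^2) 3.707e+08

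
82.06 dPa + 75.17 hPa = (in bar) 0.07525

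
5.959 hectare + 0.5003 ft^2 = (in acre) 14.73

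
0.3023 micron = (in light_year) 3.195e-23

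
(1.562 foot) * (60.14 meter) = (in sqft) 308.2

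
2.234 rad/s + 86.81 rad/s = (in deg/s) 5102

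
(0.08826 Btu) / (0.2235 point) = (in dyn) 1.181e+11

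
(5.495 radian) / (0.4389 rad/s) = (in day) 0.0001449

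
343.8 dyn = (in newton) 0.003438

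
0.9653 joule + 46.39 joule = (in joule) 47.36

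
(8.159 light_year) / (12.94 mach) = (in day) 2.028e+08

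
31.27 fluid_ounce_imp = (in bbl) 0.005588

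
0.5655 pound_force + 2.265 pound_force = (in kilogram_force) 1.284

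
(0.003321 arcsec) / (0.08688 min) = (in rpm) 2.949e-08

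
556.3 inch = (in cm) 1413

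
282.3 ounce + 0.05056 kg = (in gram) 8054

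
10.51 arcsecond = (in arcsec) 10.51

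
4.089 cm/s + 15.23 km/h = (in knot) 8.303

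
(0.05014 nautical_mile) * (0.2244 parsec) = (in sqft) 6.921e+18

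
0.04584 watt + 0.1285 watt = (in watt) 0.1743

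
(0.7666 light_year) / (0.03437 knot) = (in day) 4.747e+12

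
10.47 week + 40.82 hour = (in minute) 1.08e+05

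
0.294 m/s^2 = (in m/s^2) 0.294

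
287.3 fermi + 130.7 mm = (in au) 8.737e-13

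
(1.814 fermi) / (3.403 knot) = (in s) 1.036e-15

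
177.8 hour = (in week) 1.058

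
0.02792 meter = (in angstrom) 2.792e+08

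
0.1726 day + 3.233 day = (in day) 3.406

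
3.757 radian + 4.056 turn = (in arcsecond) 6.032e+06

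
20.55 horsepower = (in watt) 1.532e+04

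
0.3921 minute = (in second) 23.53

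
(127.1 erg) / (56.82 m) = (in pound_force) 5.029e-08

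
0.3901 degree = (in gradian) 0.4334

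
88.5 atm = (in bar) 89.67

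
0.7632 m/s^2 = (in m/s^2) 0.7632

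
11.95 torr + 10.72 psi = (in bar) 0.7551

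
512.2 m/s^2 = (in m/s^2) 512.2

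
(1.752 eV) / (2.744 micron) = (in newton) 1.023e-13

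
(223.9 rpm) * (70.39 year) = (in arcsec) 1.074e+16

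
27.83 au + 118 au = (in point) 6.184e+16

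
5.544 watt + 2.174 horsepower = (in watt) 1627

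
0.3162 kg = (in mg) 3.162e+05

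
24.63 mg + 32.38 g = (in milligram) 3.24e+04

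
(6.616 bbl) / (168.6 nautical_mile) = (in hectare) 3.369e-10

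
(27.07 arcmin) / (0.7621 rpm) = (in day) 1.142e-06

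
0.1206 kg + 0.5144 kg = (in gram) 635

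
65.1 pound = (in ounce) 1042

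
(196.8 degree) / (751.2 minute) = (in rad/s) 7.621e-05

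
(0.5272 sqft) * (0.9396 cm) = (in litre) 0.4602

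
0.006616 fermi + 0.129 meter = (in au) 8.623e-13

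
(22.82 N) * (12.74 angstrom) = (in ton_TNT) 6.949e-18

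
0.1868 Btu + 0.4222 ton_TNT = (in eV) 1.103e+28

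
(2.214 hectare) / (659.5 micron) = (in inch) 1.322e+09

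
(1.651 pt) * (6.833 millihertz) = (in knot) 7.736e-06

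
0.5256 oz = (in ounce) 0.5256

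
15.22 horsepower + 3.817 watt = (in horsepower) 15.23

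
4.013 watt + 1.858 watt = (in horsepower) 0.007873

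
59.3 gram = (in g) 59.3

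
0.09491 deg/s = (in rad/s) 0.001656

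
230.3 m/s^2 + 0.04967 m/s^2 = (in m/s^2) 230.3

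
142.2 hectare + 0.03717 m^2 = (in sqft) 1.531e+07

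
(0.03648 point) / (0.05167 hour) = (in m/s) 6.919e-08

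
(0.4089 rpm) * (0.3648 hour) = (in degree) 3222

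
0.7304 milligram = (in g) 0.0007304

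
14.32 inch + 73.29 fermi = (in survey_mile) 0.000226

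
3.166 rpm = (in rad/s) 0.3315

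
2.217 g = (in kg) 0.002217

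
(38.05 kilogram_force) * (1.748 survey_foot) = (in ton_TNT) 4.752e-08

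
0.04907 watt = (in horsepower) 6.58e-05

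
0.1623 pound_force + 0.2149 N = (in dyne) 9.368e+04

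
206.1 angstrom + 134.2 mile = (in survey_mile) 134.2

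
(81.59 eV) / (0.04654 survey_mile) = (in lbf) 3.924e-20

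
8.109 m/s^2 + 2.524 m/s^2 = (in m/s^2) 10.63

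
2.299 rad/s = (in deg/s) 131.7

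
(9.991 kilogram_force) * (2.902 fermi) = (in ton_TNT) 6.796e-23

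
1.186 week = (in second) 7.173e+05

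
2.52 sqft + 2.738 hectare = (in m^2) 2.738e+04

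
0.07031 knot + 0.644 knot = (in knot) 0.7143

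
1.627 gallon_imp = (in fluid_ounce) 250.1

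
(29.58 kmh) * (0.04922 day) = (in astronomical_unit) 2.336e-07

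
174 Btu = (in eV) 1.146e+24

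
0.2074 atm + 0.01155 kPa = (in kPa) 21.03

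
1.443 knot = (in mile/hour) 1.661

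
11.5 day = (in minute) 1.656e+04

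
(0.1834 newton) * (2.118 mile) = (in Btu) 0.5925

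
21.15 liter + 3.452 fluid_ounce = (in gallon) 5.614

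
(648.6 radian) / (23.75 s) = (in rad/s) 27.31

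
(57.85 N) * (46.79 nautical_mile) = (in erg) 5.013e+13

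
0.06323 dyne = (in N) 6.323e-07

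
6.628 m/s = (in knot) 12.88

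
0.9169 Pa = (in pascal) 0.9169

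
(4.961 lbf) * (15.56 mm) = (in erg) 3.434e+06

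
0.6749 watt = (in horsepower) 0.0009051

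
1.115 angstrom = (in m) 1.115e-10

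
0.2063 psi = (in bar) 0.01422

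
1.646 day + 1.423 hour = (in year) 0.004672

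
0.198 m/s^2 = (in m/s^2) 0.198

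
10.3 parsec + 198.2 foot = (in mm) 3.178e+20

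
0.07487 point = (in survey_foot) 8.665e-05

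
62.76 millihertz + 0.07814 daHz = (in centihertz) 84.42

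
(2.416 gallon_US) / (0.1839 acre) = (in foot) 4.032e-05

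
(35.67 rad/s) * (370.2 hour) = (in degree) 2.724e+09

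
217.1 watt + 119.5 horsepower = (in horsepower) 119.8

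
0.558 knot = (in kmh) 1.033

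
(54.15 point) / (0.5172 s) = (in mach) 0.0001085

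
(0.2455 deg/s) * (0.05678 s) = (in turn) 3.872e-05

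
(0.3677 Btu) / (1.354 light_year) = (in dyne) 3.028e-09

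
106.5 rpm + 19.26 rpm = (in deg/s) 754.6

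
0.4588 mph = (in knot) 0.3987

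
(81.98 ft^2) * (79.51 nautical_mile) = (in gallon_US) 2.963e+08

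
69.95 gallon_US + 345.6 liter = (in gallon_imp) 134.3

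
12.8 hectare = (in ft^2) 1.378e+06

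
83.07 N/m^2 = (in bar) 0.0008307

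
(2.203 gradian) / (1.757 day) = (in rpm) 2.177e-06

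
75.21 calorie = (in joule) 314.7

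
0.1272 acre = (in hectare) 0.05148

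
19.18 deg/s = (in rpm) 3.197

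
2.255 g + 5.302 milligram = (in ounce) 0.07973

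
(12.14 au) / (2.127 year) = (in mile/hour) 6.057e+04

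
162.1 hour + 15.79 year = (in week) 824.3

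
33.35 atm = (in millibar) 3.379e+04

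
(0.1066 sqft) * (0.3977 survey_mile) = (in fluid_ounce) 2.143e+05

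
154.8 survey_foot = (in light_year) 4.987e-15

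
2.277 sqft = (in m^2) 0.2115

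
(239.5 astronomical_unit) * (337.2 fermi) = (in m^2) 12.08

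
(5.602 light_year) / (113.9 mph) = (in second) 1.041e+15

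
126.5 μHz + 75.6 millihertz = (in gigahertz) 7.573e-11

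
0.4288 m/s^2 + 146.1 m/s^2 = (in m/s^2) 146.5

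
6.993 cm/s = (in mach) 0.0002054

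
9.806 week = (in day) 68.64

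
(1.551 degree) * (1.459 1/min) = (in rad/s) 0.0006583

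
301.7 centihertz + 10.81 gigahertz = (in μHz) 1.081e+16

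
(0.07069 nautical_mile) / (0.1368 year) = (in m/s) 3.035e-05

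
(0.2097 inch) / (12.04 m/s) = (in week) 7.315e-10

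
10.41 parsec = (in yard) 3.513e+17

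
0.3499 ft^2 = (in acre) 8.033e-06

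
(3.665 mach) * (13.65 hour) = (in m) 6.132e+07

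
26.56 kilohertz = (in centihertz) 2.656e+06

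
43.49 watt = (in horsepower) 0.05832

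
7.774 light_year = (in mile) 4.57e+13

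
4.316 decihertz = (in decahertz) 0.04316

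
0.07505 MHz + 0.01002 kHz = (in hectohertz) 750.6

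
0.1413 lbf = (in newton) 0.6285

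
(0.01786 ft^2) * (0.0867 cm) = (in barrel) 9.048e-06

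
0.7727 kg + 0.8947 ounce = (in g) 798.1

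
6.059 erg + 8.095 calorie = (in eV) 2.114e+20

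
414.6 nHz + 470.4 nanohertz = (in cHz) 8.85e-05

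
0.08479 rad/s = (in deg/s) 4.858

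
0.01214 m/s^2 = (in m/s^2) 0.01214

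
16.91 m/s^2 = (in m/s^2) 16.91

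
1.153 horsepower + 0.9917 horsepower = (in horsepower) 2.145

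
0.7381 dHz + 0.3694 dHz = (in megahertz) 1.107e-07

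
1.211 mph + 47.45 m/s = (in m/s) 47.99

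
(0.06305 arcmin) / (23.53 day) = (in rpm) 8.615e-11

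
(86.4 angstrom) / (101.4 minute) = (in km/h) 5.112e-12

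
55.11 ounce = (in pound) 3.444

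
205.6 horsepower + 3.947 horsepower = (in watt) 1.563e+05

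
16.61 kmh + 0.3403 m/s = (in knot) 9.63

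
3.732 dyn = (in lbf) 8.39e-06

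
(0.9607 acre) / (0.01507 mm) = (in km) 2.58e+05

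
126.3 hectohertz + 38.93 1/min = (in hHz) 126.3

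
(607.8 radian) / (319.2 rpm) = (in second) 18.18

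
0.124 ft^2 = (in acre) 2.847e-06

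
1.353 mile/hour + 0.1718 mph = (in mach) 0.002002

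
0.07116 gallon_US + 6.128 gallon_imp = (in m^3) 0.02813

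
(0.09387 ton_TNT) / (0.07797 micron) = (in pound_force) 1.132e+15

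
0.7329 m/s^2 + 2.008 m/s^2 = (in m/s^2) 2.741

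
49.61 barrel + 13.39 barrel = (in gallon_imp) 2203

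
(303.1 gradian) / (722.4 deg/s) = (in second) 0.3776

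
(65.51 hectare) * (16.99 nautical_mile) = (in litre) 2.061e+13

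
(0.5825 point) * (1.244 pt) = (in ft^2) 9.707e-07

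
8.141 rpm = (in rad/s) 0.8525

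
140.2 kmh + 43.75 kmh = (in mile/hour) 114.3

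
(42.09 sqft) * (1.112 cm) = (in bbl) 0.2735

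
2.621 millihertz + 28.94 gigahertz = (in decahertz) 2.894e+09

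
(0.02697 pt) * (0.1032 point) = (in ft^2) 3.728e-09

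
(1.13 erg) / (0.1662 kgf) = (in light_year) 7.328e-24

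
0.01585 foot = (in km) 4.831e-06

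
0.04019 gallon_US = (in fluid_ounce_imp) 5.354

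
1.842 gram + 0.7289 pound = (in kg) 0.3325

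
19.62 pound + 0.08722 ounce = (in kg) 8.902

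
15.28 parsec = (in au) 3.152e+06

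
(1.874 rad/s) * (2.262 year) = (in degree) 7.659e+09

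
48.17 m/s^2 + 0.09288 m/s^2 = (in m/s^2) 48.26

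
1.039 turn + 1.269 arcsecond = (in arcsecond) 1.347e+06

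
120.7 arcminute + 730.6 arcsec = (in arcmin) 132.9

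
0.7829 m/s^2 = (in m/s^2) 0.7829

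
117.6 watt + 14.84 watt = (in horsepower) 0.1776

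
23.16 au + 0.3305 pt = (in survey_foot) 1.137e+13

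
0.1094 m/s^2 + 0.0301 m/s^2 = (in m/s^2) 0.1395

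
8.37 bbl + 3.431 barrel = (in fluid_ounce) 6.344e+04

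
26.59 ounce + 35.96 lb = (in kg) 17.06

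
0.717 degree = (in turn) 0.001992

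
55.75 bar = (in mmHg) 4.182e+04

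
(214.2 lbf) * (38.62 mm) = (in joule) 36.8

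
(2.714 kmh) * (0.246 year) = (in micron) 5.849e+12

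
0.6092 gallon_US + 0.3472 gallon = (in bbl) 0.02277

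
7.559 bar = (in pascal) 7.559e+05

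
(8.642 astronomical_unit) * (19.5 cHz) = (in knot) 4.9e+11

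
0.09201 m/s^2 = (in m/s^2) 0.09201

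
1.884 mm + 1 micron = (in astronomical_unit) 1.26e-14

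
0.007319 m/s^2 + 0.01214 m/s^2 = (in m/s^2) 0.01946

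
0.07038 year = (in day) 25.69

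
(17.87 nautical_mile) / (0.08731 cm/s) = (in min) 6.318e+05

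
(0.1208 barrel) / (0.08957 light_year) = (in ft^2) 2.44e-16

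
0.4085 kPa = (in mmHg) 3.064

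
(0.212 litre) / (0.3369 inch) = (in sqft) 0.2667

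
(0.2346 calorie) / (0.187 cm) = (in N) 524.9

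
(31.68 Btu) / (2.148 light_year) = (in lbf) 3.698e-13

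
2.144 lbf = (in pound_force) 2.144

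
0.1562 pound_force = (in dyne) 6.948e+04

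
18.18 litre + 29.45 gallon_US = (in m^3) 0.1297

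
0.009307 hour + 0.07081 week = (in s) 4.286e+04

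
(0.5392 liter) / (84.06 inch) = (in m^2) 0.0002525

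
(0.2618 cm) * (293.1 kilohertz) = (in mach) 2.254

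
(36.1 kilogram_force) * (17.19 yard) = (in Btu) 5.274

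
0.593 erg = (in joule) 5.93e-08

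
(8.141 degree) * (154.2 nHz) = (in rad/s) 2.191e-08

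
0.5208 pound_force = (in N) 2.317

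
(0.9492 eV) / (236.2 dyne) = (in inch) 2.535e-15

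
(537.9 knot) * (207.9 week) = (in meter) 3.479e+10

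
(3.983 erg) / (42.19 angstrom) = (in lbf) 21.22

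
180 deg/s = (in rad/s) 3.142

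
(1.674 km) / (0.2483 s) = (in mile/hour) 1.508e+04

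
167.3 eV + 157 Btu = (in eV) 1.034e+24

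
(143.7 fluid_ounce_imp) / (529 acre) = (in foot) 6.257e-09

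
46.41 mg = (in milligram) 46.41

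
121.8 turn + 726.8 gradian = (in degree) 4.45e+04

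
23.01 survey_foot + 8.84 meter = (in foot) 52.01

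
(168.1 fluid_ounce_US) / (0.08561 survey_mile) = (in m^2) 3.608e-05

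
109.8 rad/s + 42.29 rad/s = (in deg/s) 8714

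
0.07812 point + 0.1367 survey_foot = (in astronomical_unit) 2.787e-13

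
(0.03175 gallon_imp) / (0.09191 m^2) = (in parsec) 5.089e-20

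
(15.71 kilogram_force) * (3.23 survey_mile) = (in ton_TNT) 0.0001914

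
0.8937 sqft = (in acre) 2.052e-05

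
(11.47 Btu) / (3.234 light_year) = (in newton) 3.955e-13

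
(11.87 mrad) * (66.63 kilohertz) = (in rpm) 7553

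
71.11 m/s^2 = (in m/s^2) 71.11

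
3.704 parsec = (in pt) 3.24e+20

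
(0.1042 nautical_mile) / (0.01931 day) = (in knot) 0.2248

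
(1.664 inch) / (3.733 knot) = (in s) 0.02201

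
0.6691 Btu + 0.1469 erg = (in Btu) 0.6691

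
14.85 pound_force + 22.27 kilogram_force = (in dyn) 2.845e+07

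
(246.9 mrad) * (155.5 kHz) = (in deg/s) 2.2e+06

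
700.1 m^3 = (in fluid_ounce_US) 2.367e+07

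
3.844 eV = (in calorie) 1.472e-19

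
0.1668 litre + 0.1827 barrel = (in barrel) 0.1837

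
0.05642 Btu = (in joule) 59.53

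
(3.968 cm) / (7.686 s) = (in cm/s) 0.5163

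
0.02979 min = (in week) 2.955e-06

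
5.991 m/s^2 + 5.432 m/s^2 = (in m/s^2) 11.42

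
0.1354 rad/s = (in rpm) 1.293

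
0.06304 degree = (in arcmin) 3.782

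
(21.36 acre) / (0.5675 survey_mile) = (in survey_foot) 310.5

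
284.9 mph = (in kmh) 458.5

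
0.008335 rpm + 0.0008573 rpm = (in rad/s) 0.0009626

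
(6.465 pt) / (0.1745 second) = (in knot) 0.02541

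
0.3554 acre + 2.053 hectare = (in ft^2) 2.365e+05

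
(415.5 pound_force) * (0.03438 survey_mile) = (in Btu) 96.93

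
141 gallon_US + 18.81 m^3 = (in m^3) 19.34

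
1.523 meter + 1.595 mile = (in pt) 7.281e+06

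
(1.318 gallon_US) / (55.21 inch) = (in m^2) 0.003558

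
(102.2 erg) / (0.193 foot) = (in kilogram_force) 1.772e-05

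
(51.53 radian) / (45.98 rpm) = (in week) 1.77e-05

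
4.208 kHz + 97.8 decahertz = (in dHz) 5.186e+04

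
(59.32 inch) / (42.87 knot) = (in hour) 1.898e-05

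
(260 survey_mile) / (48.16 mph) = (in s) 1.944e+04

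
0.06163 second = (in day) 7.133e-07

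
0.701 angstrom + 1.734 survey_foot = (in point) 1498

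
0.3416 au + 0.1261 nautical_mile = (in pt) 1.449e+14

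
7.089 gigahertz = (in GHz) 7.089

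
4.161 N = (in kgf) 0.4243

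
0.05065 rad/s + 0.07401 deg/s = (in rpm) 0.496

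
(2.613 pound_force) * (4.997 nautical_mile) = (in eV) 6.714e+23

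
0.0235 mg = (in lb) 5.181e-08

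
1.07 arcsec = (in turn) 8.256e-07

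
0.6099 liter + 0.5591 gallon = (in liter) 2.726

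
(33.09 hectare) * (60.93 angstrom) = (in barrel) 0.01268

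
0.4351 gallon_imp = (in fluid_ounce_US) 66.88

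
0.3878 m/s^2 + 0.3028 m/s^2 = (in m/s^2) 0.6906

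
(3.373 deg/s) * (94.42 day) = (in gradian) 3.057e+07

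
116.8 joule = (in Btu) 0.1107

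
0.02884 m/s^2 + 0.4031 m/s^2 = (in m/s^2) 0.4319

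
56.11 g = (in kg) 0.05611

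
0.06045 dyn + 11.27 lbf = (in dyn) 5.013e+06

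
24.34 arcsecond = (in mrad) 0.118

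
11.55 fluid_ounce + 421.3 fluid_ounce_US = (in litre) 12.8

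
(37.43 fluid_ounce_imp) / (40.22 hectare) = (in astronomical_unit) 1.768e-20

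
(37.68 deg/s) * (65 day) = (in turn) 5.878e+05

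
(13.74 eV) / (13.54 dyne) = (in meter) 1.626e-14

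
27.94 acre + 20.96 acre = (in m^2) 1.979e+05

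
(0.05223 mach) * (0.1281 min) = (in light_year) 1.445e-14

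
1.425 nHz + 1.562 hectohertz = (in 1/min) 9372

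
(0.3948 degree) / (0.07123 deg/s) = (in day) 6.415e-05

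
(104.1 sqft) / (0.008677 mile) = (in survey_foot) 2.272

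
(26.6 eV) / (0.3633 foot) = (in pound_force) 8.652e-18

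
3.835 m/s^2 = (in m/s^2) 3.835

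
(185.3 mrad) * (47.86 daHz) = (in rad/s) 88.68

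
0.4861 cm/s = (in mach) 1.428e-05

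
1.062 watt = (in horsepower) 0.001424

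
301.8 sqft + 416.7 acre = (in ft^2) 1.815e+07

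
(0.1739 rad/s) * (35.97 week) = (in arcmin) 1.301e+10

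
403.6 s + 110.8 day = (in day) 110.8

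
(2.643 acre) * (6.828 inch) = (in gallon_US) 4.9e+05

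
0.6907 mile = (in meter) 1112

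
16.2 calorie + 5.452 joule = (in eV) 4.571e+20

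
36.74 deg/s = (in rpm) 6.123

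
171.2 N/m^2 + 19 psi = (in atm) 1.295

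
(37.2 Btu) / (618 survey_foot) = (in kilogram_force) 21.25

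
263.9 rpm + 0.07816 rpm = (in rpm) 264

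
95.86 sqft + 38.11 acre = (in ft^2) 1.66e+06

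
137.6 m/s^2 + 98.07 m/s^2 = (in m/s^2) 235.7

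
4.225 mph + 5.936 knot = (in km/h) 17.79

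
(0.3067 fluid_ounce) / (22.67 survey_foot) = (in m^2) 1.313e-06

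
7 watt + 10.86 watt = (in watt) 17.86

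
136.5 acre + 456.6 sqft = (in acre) 136.5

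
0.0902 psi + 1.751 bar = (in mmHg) 1318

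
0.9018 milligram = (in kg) 9.018e-07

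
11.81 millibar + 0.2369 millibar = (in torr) 9.036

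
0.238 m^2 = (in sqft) 2.562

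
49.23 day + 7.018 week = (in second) 8.498e+06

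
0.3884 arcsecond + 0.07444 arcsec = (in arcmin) 0.007714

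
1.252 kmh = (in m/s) 0.3478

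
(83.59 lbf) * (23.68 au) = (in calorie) 3.148e+14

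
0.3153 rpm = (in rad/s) 0.03302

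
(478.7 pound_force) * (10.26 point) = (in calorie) 1.842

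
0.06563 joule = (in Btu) 6.221e-05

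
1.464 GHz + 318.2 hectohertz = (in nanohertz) 1.464e+18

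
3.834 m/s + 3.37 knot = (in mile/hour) 12.45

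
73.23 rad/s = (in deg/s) 4196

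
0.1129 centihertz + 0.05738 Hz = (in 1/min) 3.511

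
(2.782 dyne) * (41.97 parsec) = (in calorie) 8.611e+12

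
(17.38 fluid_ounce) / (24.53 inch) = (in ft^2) 0.00888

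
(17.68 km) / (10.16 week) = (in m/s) 0.002877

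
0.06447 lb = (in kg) 0.02924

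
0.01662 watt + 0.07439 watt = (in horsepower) 0.000122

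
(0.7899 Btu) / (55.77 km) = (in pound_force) 0.003359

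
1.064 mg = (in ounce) 3.753e-05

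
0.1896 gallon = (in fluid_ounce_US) 24.27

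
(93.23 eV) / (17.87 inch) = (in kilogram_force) 3.356e-18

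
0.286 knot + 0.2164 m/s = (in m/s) 0.3635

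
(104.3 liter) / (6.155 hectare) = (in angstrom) 1.695e+04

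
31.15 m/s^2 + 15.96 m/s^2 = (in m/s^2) 47.11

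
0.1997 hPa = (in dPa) 199.7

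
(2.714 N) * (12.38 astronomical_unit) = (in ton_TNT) 1201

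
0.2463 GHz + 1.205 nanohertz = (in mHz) 2.463e+11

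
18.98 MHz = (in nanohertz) 1.898e+16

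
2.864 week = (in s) 1.732e+06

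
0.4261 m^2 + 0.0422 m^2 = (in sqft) 5.041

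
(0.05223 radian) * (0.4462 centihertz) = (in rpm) 0.002225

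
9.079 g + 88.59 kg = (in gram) 8.86e+04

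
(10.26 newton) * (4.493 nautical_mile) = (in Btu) 80.92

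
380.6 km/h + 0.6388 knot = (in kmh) 381.8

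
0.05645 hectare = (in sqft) 6076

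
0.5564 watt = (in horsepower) 0.0007461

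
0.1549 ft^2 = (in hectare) 1.439e-06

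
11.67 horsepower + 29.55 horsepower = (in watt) 3.074e+04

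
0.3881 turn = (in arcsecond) 5.03e+05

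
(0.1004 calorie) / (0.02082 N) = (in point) 5.719e+04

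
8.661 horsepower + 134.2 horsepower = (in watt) 1.065e+05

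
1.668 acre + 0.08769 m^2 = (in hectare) 0.675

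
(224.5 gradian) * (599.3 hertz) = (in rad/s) 2113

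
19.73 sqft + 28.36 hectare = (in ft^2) 3.053e+06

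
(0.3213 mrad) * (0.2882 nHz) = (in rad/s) 9.26e-14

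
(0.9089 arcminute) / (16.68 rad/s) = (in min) 2.642e-07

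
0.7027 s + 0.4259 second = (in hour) 0.0003135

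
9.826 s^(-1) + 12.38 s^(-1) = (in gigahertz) 2.221e-08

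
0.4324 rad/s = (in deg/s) 24.77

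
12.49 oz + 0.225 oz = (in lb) 0.7947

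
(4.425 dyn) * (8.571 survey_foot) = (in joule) 0.0001156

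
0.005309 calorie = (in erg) 2.221e+05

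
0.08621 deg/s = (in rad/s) 0.001505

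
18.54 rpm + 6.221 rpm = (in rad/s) 2.593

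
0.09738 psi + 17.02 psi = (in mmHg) 885.2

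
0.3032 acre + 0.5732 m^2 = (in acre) 0.3033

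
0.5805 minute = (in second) 34.83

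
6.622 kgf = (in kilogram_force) 6.622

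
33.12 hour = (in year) 0.003781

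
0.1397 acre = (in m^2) 565.3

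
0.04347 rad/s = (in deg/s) 2.491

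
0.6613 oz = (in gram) 18.75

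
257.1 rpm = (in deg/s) 1543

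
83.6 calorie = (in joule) 349.8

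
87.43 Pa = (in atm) 0.0008629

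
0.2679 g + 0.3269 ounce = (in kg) 0.009535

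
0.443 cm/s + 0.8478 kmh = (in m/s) 0.2399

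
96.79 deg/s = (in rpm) 16.13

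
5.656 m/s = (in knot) 10.99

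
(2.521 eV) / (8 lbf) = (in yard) 1.241e-20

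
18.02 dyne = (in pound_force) 4.051e-05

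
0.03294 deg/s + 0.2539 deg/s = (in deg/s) 0.2868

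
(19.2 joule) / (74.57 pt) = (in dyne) 7.299e+07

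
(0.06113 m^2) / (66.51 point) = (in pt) 7385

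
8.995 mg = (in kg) 8.995e-06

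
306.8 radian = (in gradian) 1.953e+04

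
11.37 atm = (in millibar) 1.152e+04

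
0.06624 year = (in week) 3.454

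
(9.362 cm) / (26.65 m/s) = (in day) 4.066e-08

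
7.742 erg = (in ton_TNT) 1.85e-16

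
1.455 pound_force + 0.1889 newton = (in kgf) 0.6792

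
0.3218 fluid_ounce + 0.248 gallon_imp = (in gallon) 0.3003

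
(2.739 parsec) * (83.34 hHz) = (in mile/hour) 1.576e+21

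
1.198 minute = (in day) 0.0008319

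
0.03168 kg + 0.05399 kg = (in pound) 0.1889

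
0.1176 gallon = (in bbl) 0.0028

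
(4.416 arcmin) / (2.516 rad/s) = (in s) 0.0005106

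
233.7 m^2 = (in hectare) 0.02337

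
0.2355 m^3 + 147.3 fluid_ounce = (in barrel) 1.509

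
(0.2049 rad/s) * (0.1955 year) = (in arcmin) 4.343e+09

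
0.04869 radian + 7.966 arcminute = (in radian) 0.05101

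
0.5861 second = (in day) 6.784e-06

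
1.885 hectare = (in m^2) 1.885e+04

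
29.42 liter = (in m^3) 0.02942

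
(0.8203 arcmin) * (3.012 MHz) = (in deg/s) 4.118e+04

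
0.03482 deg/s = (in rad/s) 0.0006077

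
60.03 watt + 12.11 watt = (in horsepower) 0.09674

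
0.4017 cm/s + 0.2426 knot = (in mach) 0.0003783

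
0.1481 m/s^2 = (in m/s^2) 0.1481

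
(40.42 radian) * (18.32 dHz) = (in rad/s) 74.05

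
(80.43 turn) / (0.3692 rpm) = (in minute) 217.8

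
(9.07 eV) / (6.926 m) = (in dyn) 2.098e-14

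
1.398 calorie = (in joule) 5.849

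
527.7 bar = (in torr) 3.958e+05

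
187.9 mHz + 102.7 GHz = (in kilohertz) 1.027e+08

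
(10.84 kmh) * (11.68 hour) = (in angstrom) 1.266e+15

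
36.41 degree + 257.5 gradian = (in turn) 0.7449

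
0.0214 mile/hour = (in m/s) 0.009567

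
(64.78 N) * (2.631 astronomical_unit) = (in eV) 1.591e+32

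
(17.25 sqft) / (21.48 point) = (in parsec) 6.854e-15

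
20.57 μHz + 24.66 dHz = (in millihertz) 2466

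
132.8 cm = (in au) 8.877e-12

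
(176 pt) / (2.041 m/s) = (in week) 5.03e-08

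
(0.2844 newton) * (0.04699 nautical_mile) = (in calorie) 5.915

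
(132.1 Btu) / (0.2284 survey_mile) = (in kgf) 38.66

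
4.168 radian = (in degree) 238.8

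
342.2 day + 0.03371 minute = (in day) 342.2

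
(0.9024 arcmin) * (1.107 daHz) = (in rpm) 0.02775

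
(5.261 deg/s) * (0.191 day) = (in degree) 8.682e+04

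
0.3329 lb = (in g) 151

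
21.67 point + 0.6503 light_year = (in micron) 6.152e+21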